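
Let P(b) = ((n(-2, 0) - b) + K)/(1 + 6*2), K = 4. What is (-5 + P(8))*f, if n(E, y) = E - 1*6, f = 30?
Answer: -2310/13 ≈ -177.69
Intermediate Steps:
n(E, y) = -6 + E (n(E, y) = E - 6 = -6 + E)
P(b) = -4/13 - b/13 (P(b) = (((-6 - 2) - b) + 4)/(1 + 6*2) = ((-8 - b) + 4)/(1 + 12) = (-4 - b)/13 = (-4 - b)*(1/13) = -4/13 - b/13)
(-5 + P(8))*f = (-5 + (-4/13 - 1/13*8))*30 = (-5 + (-4/13 - 8/13))*30 = (-5 - 12/13)*30 = -77/13*30 = -2310/13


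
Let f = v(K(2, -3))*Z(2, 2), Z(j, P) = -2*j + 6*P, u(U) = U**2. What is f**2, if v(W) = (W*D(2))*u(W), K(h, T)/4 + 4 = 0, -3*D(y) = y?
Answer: 4294967296/9 ≈ 4.7722e+8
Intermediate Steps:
D(y) = -y/3
K(h, T) = -16 (K(h, T) = -16 + 4*0 = -16 + 0 = -16)
v(W) = -2*W**3/3 (v(W) = (W*(-1/3*2))*W**2 = (W*(-2/3))*W**2 = (-2*W/3)*W**2 = -2*W**3/3)
f = 65536/3 (f = (-2/3*(-16)**3)*(-2*2 + 6*2) = (-2/3*(-4096))*(-4 + 12) = (8192/3)*8 = 65536/3 ≈ 21845.)
f**2 = (65536/3)**2 = 4294967296/9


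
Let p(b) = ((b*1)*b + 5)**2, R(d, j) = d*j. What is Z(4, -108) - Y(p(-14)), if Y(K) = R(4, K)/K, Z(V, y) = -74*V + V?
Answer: -296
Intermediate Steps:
Z(V, y) = -73*V
p(b) = (5 + b**2)**2 (p(b) = (b*b + 5)**2 = (b**2 + 5)**2 = (5 + b**2)**2)
Y(K) = 4 (Y(K) = (4*K)/K = 4)
Z(4, -108) - Y(p(-14)) = -73*4 - 1*4 = -292 - 4 = -296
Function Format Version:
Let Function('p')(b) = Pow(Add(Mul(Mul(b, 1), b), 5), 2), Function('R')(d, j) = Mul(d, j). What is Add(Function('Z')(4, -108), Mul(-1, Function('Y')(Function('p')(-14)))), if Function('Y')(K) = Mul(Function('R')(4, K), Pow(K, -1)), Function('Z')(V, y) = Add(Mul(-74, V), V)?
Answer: -296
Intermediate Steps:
Function('Z')(V, y) = Mul(-73, V)
Function('p')(b) = Pow(Add(5, Pow(b, 2)), 2) (Function('p')(b) = Pow(Add(Mul(b, b), 5), 2) = Pow(Add(Pow(b, 2), 5), 2) = Pow(Add(5, Pow(b, 2)), 2))
Function('Y')(K) = 4 (Function('Y')(K) = Mul(Mul(4, K), Pow(K, -1)) = 4)
Add(Function('Z')(4, -108), Mul(-1, Function('Y')(Function('p')(-14)))) = Add(Mul(-73, 4), Mul(-1, 4)) = Add(-292, -4) = -296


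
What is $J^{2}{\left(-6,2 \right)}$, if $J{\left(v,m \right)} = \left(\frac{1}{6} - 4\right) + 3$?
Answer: $\frac{25}{36} \approx 0.69444$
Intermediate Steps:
$J{\left(v,m \right)} = - \frac{5}{6}$ ($J{\left(v,m \right)} = \left(\frac{1}{6} - 4\right) + 3 = - \frac{23}{6} + 3 = - \frac{5}{6}$)
$J^{2}{\left(-6,2 \right)} = \left(- \frac{5}{6}\right)^{2} = \frac{25}{36}$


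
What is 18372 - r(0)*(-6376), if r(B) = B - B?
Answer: 18372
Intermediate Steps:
r(B) = 0
18372 - r(0)*(-6376) = 18372 - 0*(-6376) = 18372 - 1*0 = 18372 + 0 = 18372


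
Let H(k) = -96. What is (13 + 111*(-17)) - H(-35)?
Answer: -1778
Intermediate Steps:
(13 + 111*(-17)) - H(-35) = (13 + 111*(-17)) - 1*(-96) = (13 - 1887) + 96 = -1874 + 96 = -1778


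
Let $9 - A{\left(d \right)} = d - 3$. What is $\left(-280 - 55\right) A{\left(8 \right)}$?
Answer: $-1340$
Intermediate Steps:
$A{\left(d \right)} = 12 - d$ ($A{\left(d \right)} = 9 - \left(d - 3\right) = 9 - \left(-3 + d\right) = 12 - d$)
$\left(-280 - 55\right) A{\left(8 \right)} = \left(-280 - 55\right) \left(12 - 8\right) = - 335 \left(12 - 8\right) = \left(-335\right) 4 = -1340$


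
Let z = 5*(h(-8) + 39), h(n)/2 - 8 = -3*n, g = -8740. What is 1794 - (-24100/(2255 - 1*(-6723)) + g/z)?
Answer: 838574320/462367 ≈ 1813.7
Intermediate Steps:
h(n) = 16 - 6*n (h(n) = 16 + 2*(-3*n) = 16 - 6*n)
z = 515 (z = 5*((16 - 6*(-8)) + 39) = 5*((16 + 48) + 39) = 5*(64 + 39) = 5*103 = 515)
1794 - (-24100/(2255 - 1*(-6723)) + g/z) = 1794 - (-24100/(2255 - 1*(-6723)) - 8740/515) = 1794 - (-24100/(2255 + 6723) - 8740*1/515) = 1794 - (-24100/8978 - 1748/103) = 1794 - (-24100*1/8978 - 1748/103) = 1794 - (-12050/4489 - 1748/103) = 1794 - 1*(-9087922/462367) = 1794 + 9087922/462367 = 838574320/462367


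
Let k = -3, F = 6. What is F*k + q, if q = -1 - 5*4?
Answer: -39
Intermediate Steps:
q = -21 (q = -1 - 20 = -21)
F*k + q = 6*(-3) - 21 = -18 - 21 = -39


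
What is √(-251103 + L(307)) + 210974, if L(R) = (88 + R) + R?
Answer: 210974 + I*√250401 ≈ 2.1097e+5 + 500.4*I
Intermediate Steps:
L(R) = 88 + 2*R
√(-251103 + L(307)) + 210974 = √(-251103 + (88 + 2*307)) + 210974 = √(-251103 + (88 + 614)) + 210974 = √(-251103 + 702) + 210974 = √(-250401) + 210974 = I*√250401 + 210974 = 210974 + I*√250401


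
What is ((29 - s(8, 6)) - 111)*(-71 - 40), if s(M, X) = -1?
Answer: 8991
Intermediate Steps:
((29 - s(8, 6)) - 111)*(-71 - 40) = ((29 - 1*(-1)) - 111)*(-71 - 40) = ((29 + 1) - 111)*(-111) = (30 - 111)*(-111) = -81*(-111) = 8991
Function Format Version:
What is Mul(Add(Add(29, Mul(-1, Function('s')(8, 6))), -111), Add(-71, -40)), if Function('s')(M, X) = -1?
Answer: 8991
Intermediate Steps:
Mul(Add(Add(29, Mul(-1, Function('s')(8, 6))), -111), Add(-71, -40)) = Mul(Add(Add(29, Mul(-1, -1)), -111), Add(-71, -40)) = Mul(Add(Add(29, 1), -111), -111) = Mul(Add(30, -111), -111) = Mul(-81, -111) = 8991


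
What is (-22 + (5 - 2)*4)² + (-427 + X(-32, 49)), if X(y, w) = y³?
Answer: -33095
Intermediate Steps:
(-22 + (5 - 2)*4)² + (-427 + X(-32, 49)) = (-22 + (5 - 2)*4)² + (-427 + (-32)³) = (-22 + 3*4)² + (-427 - 32768) = (-22 + 12)² - 33195 = (-10)² - 33195 = 100 - 33195 = -33095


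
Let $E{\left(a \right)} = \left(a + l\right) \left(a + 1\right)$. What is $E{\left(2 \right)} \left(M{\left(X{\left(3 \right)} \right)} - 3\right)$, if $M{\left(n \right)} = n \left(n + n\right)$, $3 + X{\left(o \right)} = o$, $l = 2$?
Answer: $-36$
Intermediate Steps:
$X{\left(o \right)} = -3 + o$
$E{\left(a \right)} = \left(1 + a\right) \left(2 + a\right)$ ($E{\left(a \right)} = \left(a + 2\right) \left(a + 1\right) = \left(2 + a\right) \left(1 + a\right) = \left(1 + a\right) \left(2 + a\right)$)
$M{\left(n \right)} = 2 n^{2}$ ($M{\left(n \right)} = n 2 n = 2 n^{2}$)
$E{\left(2 \right)} \left(M{\left(X{\left(3 \right)} \right)} - 3\right) = \left(2 + 2^{2} + 3 \cdot 2\right) \left(2 \left(-3 + 3\right)^{2} - 3\right) = \left(2 + 4 + 6\right) \left(2 \cdot 0^{2} - 3\right) = 12 \left(2 \cdot 0 - 3\right) = 12 \left(0 - 3\right) = 12 \left(-3\right) = -36$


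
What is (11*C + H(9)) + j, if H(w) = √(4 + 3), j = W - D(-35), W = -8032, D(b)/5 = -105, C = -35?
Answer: -7892 + √7 ≈ -7889.4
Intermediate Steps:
D(b) = -525 (D(b) = 5*(-105) = -525)
j = -7507 (j = -8032 - 1*(-525) = -8032 + 525 = -7507)
H(w) = √7
(11*C + H(9)) + j = (11*(-35) + √7) - 7507 = (-385 + √7) - 7507 = -7892 + √7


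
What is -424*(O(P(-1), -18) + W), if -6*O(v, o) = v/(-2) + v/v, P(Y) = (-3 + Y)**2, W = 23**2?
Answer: -674372/3 ≈ -2.2479e+5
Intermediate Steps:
W = 529
O(v, o) = -1/6 + v/12 (O(v, o) = -(v/(-2) + v/v)/6 = -(v*(-1/2) + 1)/6 = -(-v/2 + 1)/6 = -(1 - v/2)/6 = -1/6 + v/12)
-424*(O(P(-1), -18) + W) = -424*((-1/6 + (-3 - 1)**2/12) + 529) = -424*((-1/6 + (1/12)*(-4)**2) + 529) = -424*((-1/6 + (1/12)*16) + 529) = -424*((-1/6 + 4/3) + 529) = -424*(7/6 + 529) = -424*3181/6 = -674372/3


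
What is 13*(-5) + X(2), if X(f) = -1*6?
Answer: -71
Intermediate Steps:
X(f) = -6
13*(-5) + X(2) = 13*(-5) - 6 = -65 - 6 = -71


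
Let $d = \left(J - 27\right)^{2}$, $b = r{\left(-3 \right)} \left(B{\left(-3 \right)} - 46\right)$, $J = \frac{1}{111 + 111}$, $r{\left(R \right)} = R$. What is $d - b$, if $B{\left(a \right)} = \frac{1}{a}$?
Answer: $\frac{29065573}{49284} \approx 589.76$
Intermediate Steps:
$J = \frac{1}{222} \approx 0.0045045$
$b = 139$ ($b = - 3 \left(\frac{1}{-3} - 46\right) = - 3 \left(- \frac{1}{3} - 46\right) = \left(-3\right) \left(- \frac{139}{3}\right) = 139$)
$d = \frac{35916049}{49284}$ ($d = \left(\frac{1}{222} - 27\right)^{2} = \left(- \frac{5993}{222}\right)^{2} = \frac{35916049}{49284} \approx 728.76$)
$d - b = \frac{35916049}{49284} - 139 = \frac{29065573}{49284}$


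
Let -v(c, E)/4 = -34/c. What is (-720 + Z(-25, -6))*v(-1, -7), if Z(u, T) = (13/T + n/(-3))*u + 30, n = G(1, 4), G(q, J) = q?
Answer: 85340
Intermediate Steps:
n = 1
Z(u, T) = 30 + u*(-⅓ + 13/T) (Z(u, T) = (13/T + 1/(-3))*u + 30 = (13/T + 1*(-⅓))*u + 30 = (13/T - ⅓)*u + 30 = (-⅓ + 13/T)*u + 30 = u*(-⅓ + 13/T) + 30 = 30 + u*(-⅓ + 13/T))
v(c, E) = 136/c (v(c, E) = -(-136)/c = 136/c)
(-720 + Z(-25, -6))*v(-1, -7) = (-720 + (30 - ⅓*(-25) + 13*(-25)/(-6)))*(136/(-1)) = (-720 + (30 + 25/3 + 13*(-25)*(-⅙)))*(136*(-1)) = (-720 + (30 + 25/3 + 325/6))*(-136) = (-720 + 185/2)*(-136) = -1255/2*(-136) = 85340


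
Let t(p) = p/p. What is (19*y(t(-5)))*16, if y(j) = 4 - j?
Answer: 912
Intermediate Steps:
t(p) = 1
(19*y(t(-5)))*16 = (19*(4 - 1*1))*16 = (19*(4 - 1))*16 = (19*3)*16 = 57*16 = 912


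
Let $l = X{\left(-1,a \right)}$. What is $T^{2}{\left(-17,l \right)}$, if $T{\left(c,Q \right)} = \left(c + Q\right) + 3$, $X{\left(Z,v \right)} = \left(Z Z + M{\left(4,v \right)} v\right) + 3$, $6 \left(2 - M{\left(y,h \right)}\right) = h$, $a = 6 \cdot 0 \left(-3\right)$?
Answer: $100$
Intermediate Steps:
$a = 0$ ($a = 0 \left(-3\right) = 0$)
$M{\left(y,h \right)} = 2 - \frac{h}{6}$
$X{\left(Z,v \right)} = 3 + Z^{2} + v \left(2 - \frac{v}{6}\right)$ ($X{\left(Z,v \right)} = \left(Z Z + \left(2 - \frac{v}{6}\right) v\right) + 3 = \left(Z^{2} + v \left(2 - \frac{v}{6}\right)\right) + 3 = 3 + Z^{2} + v \left(2 - \frac{v}{6}\right)$)
$l = 4$ ($l = 3 + \left(-1\right)^{2} - 0 \left(-12 + 0\right) = 3 + 1 - 0 \left(-12\right) = 3 + 1 + 0 = 4$)
$T{\left(c,Q \right)} = 3 + Q + c$ ($T{\left(c,Q \right)} = \left(Q + c\right) + 3 = 3 + Q + c$)
$T^{2}{\left(-17,l \right)} = \left(3 + 4 - 17\right)^{2} = \left(-10\right)^{2} = 100$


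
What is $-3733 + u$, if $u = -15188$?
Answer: $-18921$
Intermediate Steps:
$-3733 + u = -3733 - 15188 = -18921$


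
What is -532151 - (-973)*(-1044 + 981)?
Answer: -593450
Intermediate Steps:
-532151 - (-973)*(-1044 + 981) = -532151 - (-973)*(-63) = -532151 - 1*61299 = -532151 - 61299 = -593450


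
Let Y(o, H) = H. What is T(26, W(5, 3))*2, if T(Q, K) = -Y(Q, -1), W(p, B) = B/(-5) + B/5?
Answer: 2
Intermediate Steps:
W(p, B) = 0 (W(p, B) = B*(-⅕) + B*(⅕) = -B/5 + B/5 = 0)
T(Q, K) = 1 (T(Q, K) = -1*(-1) = 1)
T(26, W(5, 3))*2 = 1*2 = 2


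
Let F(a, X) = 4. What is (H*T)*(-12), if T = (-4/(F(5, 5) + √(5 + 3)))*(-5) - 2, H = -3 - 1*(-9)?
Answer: -576 + 360*√2 ≈ -66.883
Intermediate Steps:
H = 6 (H = -3 + 9 = 6)
T = -2 + 20/(4 + 2*√2) (T = (-4/(4 + √(5 + 3)))*(-5) - 2 = (-4/(4 + √8))*(-5) - 2 = (-4/(4 + 2*√2))*(-5) - 2 = -4/(4 + 2*√2)*(-5) - 2 = 20/(4 + 2*√2) - 2 = -2 + 20/(4 + 2*√2) ≈ 0.92893)
(H*T)*(-12) = (6*(8 - 5*√2))*(-12) = (48 - 30*√2)*(-12) = -576 + 360*√2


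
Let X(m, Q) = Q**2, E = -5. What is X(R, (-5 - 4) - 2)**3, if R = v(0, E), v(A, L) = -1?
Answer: 1771561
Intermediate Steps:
R = -1
X(R, (-5 - 4) - 2)**3 = (((-5 - 4) - 2)**2)**3 = ((-9 - 2)**2)**3 = ((-11)**2)**3 = 121**3 = 1771561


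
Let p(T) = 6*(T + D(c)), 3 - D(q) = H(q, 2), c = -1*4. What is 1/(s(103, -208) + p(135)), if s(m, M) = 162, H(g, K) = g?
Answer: 1/1014 ≈ 0.00098619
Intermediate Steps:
c = -4
D(q) = 3 - q
p(T) = 42 + 6*T (p(T) = 6*(T + (3 - 1*(-4))) = 6*(T + (3 + 4)) = 6*(T + 7) = 6*(7 + T) = 42 + 6*T)
1/(s(103, -208) + p(135)) = 1/(162 + (42 + 6*135)) = 1/(162 + (42 + 810)) = 1/(162 + 852) = 1/1014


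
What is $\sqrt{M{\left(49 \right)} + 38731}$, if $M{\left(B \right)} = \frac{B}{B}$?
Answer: $2 \sqrt{9683} \approx 196.8$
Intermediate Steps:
$M{\left(B \right)} = 1$
$\sqrt{M{\left(49 \right)} + 38731} = \sqrt{1 + 38731} = \sqrt{38732} = 2 \sqrt{9683}$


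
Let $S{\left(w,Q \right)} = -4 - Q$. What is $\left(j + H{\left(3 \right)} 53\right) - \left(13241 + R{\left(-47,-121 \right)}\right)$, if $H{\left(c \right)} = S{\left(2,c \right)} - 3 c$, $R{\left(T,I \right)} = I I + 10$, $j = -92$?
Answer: $-28832$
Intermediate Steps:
$R{\left(T,I \right)} = 10 + I^{2}$ ($R{\left(T,I \right)} = I^{2} + 10 = 10 + I^{2}$)
$H{\left(c \right)} = -4 - 4 c$ ($H{\left(c \right)} = \left(-4 - c\right) - 3 c = -4 - 4 c$)
$\left(j + H{\left(3 \right)} 53\right) - \left(13241 + R{\left(-47,-121 \right)}\right) = \left(-92 + \left(-4 - 12\right) 53\right) - \left(13241 + \left(10 + \left(-121\right)^{2}\right)\right) = \left(-92 + \left(-4 - 12\right) 53\right) - \left(13241 + \left(10 + 14641\right)\right) = \left(-92 - 848\right) - \left(13241 + 14651\right) = \left(-92 - 848\right) - 27892 = -940 - 27892 = -28832$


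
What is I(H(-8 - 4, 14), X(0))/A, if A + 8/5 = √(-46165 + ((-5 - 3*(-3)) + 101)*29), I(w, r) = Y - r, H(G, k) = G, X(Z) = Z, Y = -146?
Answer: 5/923 + 175*I*√55/1846 ≈ 0.0054171 + 0.70305*I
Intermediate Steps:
I(w, r) = -146 - r
A = -8/5 + 28*I*√55 (A = -8/5 + √(-46165 + ((-5 - 3*(-3)) + 101)*29) = -8/5 + √(-46165 + ((-5 + 9) + 101)*29) = -8/5 + √(-46165 + (4 + 101)*29) = -8/5 + √(-46165 + 105*29) = -8/5 + √(-46165 + 3045) = -8/5 + √(-43120) = -8/5 + 28*I*√55 ≈ -1.6 + 207.65*I)
I(H(-8 - 4, 14), X(0))/A = (-146 - 1*0)/(-8/5 + 28*I*√55) = (-146 + 0)/(-8/5 + 28*I*√55) = -146/(-8/5 + 28*I*√55)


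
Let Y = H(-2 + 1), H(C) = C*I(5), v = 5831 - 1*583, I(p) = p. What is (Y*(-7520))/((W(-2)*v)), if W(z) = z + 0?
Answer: -1175/328 ≈ -3.5823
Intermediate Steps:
v = 5248 (v = 5831 - 583 = 5248)
W(z) = z
H(C) = 5*C (H(C) = C*5 = 5*C)
Y = -5 (Y = 5*(-2 + 1) = 5*(-1) = -5)
(Y*(-7520))/((W(-2)*v)) = (-5*(-7520))/((-2*5248)) = 37600/(-10496) = 37600*(-1/10496) = -1175/328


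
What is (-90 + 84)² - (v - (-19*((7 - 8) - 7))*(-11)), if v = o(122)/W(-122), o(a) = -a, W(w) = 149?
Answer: -243642/149 ≈ -1635.2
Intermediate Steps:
v = -122/149 (v = -1*122/149 = -122*1/149 = -122/149 ≈ -0.81879)
(-90 + 84)² - (v - (-19*((7 - 8) - 7))*(-11)) = (-90 + 84)² - (-122/149 - (-19*((7 - 8) - 7))*(-11)) = (-6)² - (-122/149 - (-19*(-1 - 7))*(-11)) = 36 - (-122/149 - (-19*(-8))*(-11)) = 36 - (-122/149 - 152*(-11)) = 36 - (-122/149 - 1*(-1672)) = 36 - (-122/149 + 1672) = 36 - 1*249006/149 = 36 - 249006/149 = -243642/149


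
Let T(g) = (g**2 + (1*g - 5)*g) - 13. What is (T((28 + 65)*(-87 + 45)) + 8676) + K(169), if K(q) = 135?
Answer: 30542000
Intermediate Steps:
T(g) = -13 + g**2 + g*(-5 + g) (T(g) = (g**2 + (g - 5)*g) - 13 = (g**2 + (-5 + g)*g) - 13 = (g**2 + g*(-5 + g)) - 13 = -13 + g**2 + g*(-5 + g))
(T((28 + 65)*(-87 + 45)) + 8676) + K(169) = ((-13 - 5*(28 + 65)*(-87 + 45) + 2*((28 + 65)*(-87 + 45))**2) + 8676) + 135 = ((-13 - 465*(-42) + 2*(93*(-42))**2) + 8676) + 135 = ((-13 - 5*(-3906) + 2*(-3906)**2) + 8676) + 135 = ((-13 + 19530 + 2*15256836) + 8676) + 135 = ((-13 + 19530 + 30513672) + 8676) + 135 = (30533189 + 8676) + 135 = 30541865 + 135 = 30542000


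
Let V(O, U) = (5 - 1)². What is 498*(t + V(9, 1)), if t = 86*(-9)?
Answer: -377484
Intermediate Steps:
t = -774
V(O, U) = 16 (V(O, U) = 4² = 16)
498*(t + V(9, 1)) = 498*(-774 + 16) = 498*(-758) = -377484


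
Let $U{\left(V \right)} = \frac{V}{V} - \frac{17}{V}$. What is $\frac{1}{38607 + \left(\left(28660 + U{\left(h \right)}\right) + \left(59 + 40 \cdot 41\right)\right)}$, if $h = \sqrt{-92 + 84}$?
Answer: $- \frac{4 i}{- 275868 i + 17 \sqrt{2}} \approx 1.45 \cdot 10^{-5} - 1.2636 \cdot 10^{-9} i$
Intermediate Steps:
$h = 2 i \sqrt{2}$ ($h = \sqrt{-8} = 2 i \sqrt{2} \approx 2.8284 i$)
$U{\left(V \right)} = 1 - \frac{17}{V}$
$\frac{1}{38607 + \left(\left(28660 + U{\left(h \right)}\right) + \left(59 + 40 \cdot 41\right)\right)} = \frac{1}{38607 + \left(\left(28660 + \frac{-17 + 2 i \sqrt{2}}{2 i \sqrt{2}}\right) + \left(59 + 40 \cdot 41\right)\right)} = \frac{1}{38607 + \left(\left(28660 + - \frac{i \sqrt{2}}{4} \left(-17 + 2 i \sqrt{2}\right)\right) + \left(59 + 1640\right)\right)} = \frac{1}{38607 + \left(\left(28660 - \frac{i \sqrt{2} \left(-17 + 2 i \sqrt{2}\right)}{4}\right) + 1699\right)} = \frac{1}{38607 + \left(30359 - \frac{i \sqrt{2} \left(-17 + 2 i \sqrt{2}\right)}{4}\right)} = \frac{1}{68966 - \frac{i \sqrt{2} \left(-17 + 2 i \sqrt{2}\right)}{4}}$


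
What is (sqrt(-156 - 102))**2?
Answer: -258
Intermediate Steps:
(sqrt(-156 - 102))**2 = (sqrt(-258))**2 = (I*sqrt(258))**2 = -258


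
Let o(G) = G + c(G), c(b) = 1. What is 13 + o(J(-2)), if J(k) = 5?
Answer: 19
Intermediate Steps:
o(G) = 1 + G (o(G) = G + 1 = 1 + G)
13 + o(J(-2)) = 13 + (1 + 5) = 13 + 6 = 19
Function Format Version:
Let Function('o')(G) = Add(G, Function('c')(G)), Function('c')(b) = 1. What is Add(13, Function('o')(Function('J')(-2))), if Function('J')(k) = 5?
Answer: 19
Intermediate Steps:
Function('o')(G) = Add(1, G) (Function('o')(G) = Add(G, 1) = Add(1, G))
Add(13, Function('o')(Function('J')(-2))) = Add(13, Add(1, 5)) = Add(13, 6) = 19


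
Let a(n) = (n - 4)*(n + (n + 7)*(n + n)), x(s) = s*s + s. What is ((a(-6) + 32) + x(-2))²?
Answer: 45796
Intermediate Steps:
x(s) = s + s² (x(s) = s² + s = s + s²)
a(n) = (-4 + n)*(n + 2*n*(7 + n)) (a(n) = (-4 + n)*(n + (7 + n)*(2*n)) = (-4 + n)*(n + 2*n*(7 + n)))
((a(-6) + 32) + x(-2))² = ((-6*(-60 + 2*(-6)² + 7*(-6)) + 32) - 2*(1 - 2))² = ((-6*(-60 + 2*36 - 42) + 32) - 2*(-1))² = ((-6*(-60 + 72 - 42) + 32) + 2)² = ((-6*(-30) + 32) + 2)² = ((180 + 32) + 2)² = (212 + 2)² = 214² = 45796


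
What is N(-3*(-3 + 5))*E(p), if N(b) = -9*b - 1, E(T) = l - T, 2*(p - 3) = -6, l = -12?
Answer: -636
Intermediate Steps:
p = 0 (p = 3 + (½)*(-6) = 3 - 3 = 0)
E(T) = -12 - T
N(b) = -1 - 9*b
N(-3*(-3 + 5))*E(p) = (-1 - (-27)*(-3 + 5))*(-12 - 1*0) = (-1 - (-27)*2)*(-12 + 0) = (-1 - 9*(-6))*(-12) = (-1 + 54)*(-12) = 53*(-12) = -636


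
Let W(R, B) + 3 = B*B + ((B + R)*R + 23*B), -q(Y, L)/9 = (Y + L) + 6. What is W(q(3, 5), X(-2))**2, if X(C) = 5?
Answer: 236636689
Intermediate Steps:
q(Y, L) = -54 - 9*L - 9*Y (q(Y, L) = -9*((Y + L) + 6) = -9*((L + Y) + 6) = -9*(6 + L + Y) = -54 - 9*L - 9*Y)
W(R, B) = -3 + B**2 + 23*B + R*(B + R) (W(R, B) = -3 + (B*B + ((B + R)*R + 23*B)) = -3 + (B**2 + (R*(B + R) + 23*B)) = -3 + (B**2 + (23*B + R*(B + R))) = -3 + (B**2 + 23*B + R*(B + R)) = -3 + B**2 + 23*B + R*(B + R))
W(q(3, 5), X(-2))**2 = (-3 + 5**2 + (-54 - 9*5 - 9*3)**2 + 23*5 + 5*(-54 - 9*5 - 9*3))**2 = (-3 + 25 + (-54 - 45 - 27)**2 + 115 + 5*(-54 - 45 - 27))**2 = (-3 + 25 + (-126)**2 + 115 + 5*(-126))**2 = (-3 + 25 + 15876 + 115 - 630)**2 = 15383**2 = 236636689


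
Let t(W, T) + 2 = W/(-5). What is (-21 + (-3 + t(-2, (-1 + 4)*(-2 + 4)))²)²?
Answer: 16/625 ≈ 0.025600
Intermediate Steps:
t(W, T) = -2 - W/5 (t(W, T) = -2 + W/(-5) = -2 + W*(-⅕) = -2 - W/5)
(-21 + (-3 + t(-2, (-1 + 4)*(-2 + 4)))²)² = (-21 + (-3 + (-2 - ⅕*(-2)))²)² = (-21 + (-3 + (-2 + ⅖))²)² = (-21 + (-3 - 8/5)²)² = (-21 + (-23/5)²)² = (-21 + 529/25)² = (4/25)² = 16/625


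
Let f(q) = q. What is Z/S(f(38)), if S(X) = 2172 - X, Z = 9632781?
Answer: 9632781/2134 ≈ 4514.0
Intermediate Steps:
Z/S(f(38)) = 9632781/(2172 - 1*38) = 9632781/(2172 - 38) = 9632781/2134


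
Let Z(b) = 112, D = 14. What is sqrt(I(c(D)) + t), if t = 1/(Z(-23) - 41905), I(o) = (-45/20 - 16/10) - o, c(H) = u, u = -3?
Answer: I*sqrt(148469841465)/417930 ≈ 0.92197*I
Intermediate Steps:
c(H) = -3
I(o) = -77/20 - o (I(o) = (-45*1/20 - 16*1/10) - o = (-9/4 - 8/5) - o = -77/20 - o)
t = -1/41793 (t = 1/(112 - 41905) = 1/(-41793) = -1/41793 ≈ -2.3927e-5)
sqrt(I(c(D)) + t) = sqrt((-77/20 - 1*(-3)) - 1/41793) = sqrt((-77/20 + 3) - 1/41793) = sqrt(-17/20 - 1/41793) = sqrt(-710501/835860) = I*sqrt(148469841465)/417930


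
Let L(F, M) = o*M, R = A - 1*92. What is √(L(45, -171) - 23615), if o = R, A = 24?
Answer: I*√11987 ≈ 109.49*I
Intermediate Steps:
R = -68 (R = 24 - 1*92 = 24 - 92 = -68)
o = -68
L(F, M) = -68*M
√(L(45, -171) - 23615) = √(-68*(-171) - 23615) = √(11628 - 23615) = √(-11987) = I*√11987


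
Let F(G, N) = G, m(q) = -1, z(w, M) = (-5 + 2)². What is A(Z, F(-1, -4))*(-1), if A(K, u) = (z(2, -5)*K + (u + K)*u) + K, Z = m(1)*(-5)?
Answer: -46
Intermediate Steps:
z(w, M) = 9 (z(w, M) = (-3)² = 9)
Z = 5 (Z = -1*(-5) = 5)
A(K, u) = 10*K + u*(K + u) (A(K, u) = (9*K + (u + K)*u) + K = (9*K + (K + u)*u) + K = (9*K + u*(K + u)) + K = 10*K + u*(K + u))
A(Z, F(-1, -4))*(-1) = ((-1)² + 10*5 + 5*(-1))*(-1) = (1 + 50 - 5)*(-1) = 46*(-1) = -46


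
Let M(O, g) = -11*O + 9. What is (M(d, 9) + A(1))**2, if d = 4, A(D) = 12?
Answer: 529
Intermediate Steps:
M(O, g) = 9 - 11*O
(M(d, 9) + A(1))**2 = ((9 - 11*4) + 12)**2 = ((9 - 44) + 12)**2 = (-35 + 12)**2 = (-23)**2 = 529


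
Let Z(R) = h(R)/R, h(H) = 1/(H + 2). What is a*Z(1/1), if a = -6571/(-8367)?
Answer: 6571/25101 ≈ 0.26178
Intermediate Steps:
h(H) = 1/(2 + H)
a = 6571/8367 (a = -6571*(-1/8367) = 6571/8367 ≈ 0.78535)
Z(R) = 1/(R*(2 + R)) (Z(R) = 1/((2 + R)*R) = 1/(R*(2 + R)))
a*Z(1/1) = 6571*(1/((1/1)*(2 + 1/1)))/8367 = 6571*(1/(1*(2 + 1)))/8367 = 6571*(1/3)/8367 = 6571*(1*(⅓))/8367 = (6571/8367)*(⅓) = 6571/25101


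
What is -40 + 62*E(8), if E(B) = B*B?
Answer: 3928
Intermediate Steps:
E(B) = B**2
-40 + 62*E(8) = -40 + 62*8**2 = -40 + 62*64 = -40 + 3968 = 3928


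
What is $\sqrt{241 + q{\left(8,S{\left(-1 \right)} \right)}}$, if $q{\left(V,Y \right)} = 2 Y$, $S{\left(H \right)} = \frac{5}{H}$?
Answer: $\sqrt{231} \approx 15.199$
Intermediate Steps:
$\sqrt{241 + q{\left(8,S{\left(-1 \right)} \right)}} = \sqrt{241 + 2 \frac{5}{-1}} = \sqrt{241 + 2 \cdot 5 \left(-1\right)} = \sqrt{241 + 2 \left(-5\right)} = \sqrt{241 - 10} = \sqrt{231}$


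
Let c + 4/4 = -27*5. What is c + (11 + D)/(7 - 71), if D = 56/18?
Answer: -78463/576 ≈ -136.22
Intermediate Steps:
D = 28/9 (D = 56*(1/18) = 28/9 ≈ 3.1111)
c = -136 (c = -1 - 27*5 = -1 - 135 = -136)
c + (11 + D)/(7 - 71) = -136 + (11 + 28/9)/(7 - 71) = -136 + (127/9)/(-64) = -136 - 1/64*127/9 = -136 - 127/576 = -78463/576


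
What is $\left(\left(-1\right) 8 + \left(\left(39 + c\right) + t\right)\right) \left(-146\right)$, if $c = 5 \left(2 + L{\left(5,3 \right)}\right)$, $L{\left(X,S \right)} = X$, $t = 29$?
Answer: $-13870$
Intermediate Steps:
$c = 35$ ($c = 5 \left(2 + 5\right) = 5 \cdot 7 = 35$)
$\left(\left(-1\right) 8 + \left(\left(39 + c\right) + t\right)\right) \left(-146\right) = \left(\left(-1\right) 8 + \left(\left(39 + 35\right) + 29\right)\right) \left(-146\right) = \left(-8 + \left(74 + 29\right)\right) \left(-146\right) = \left(-8 + 103\right) \left(-146\right) = 95 \left(-146\right) = -13870$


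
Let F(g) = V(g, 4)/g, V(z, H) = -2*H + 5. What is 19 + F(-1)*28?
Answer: 103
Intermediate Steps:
V(z, H) = 5 - 2*H
F(g) = -3/g (F(g) = (5 - 2*4)/g = (5 - 8)/g = -3/g)
19 + F(-1)*28 = 19 - 3/(-1)*28 = 19 - 3*(-1)*28 = 19 + 3*28 = 19 + 84 = 103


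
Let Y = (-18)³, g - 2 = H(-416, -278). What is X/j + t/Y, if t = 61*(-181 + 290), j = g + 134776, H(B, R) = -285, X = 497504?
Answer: 669066457/261454392 ≈ 2.5590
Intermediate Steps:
g = -283 (g = 2 - 285 = -283)
Y = -5832
j = 134493 (j = -283 + 134776 = 134493)
t = 6649 (t = 61*109 = 6649)
X/j + t/Y = 497504/134493 + 6649/(-5832) = 497504*(1/134493) + 6649*(-1/5832) = 497504/134493 - 6649/5832 = 669066457/261454392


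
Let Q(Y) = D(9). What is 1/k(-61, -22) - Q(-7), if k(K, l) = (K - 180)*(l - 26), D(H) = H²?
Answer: -937007/11568 ≈ -81.000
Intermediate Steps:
Q(Y) = 81 (Q(Y) = 9² = 81)
k(K, l) = (-180 + K)*(-26 + l)
1/k(-61, -22) - Q(-7) = 1/(4680 - 180*(-22) - 26*(-61) - 61*(-22)) - 1*81 = 1/(4680 + 3960 + 1586 + 1342) - 81 = 1/11568 - 81 = -937007/11568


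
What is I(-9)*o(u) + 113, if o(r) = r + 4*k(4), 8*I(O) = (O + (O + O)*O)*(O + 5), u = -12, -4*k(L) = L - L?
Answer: 1031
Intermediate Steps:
k(L) = 0 (k(L) = -(L - L)/4 = -¼*0 = 0)
I(O) = (5 + O)*(O + 2*O²)/8 (I(O) = ((O + (O + O)*O)*(O + 5))/8 = ((O + (2*O)*O)*(5 + O))/8 = ((O + 2*O²)*(5 + O))/8 = ((5 + O)*(O + 2*O²))/8 = (5 + O)*(O + 2*O²)/8)
o(r) = r (o(r) = r + 4*0 = r + 0 = r)
I(-9)*o(u) + 113 = ((⅛)*(-9)*(5 + 2*(-9)² + 11*(-9)))*(-12) + 113 = ((⅛)*(-9)*(5 + 2*81 - 99))*(-12) + 113 = ((⅛)*(-9)*(5 + 162 - 99))*(-12) + 113 = ((⅛)*(-9)*68)*(-12) + 113 = -153/2*(-12) + 113 = 918 + 113 = 1031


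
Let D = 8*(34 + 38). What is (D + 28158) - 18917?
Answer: 9817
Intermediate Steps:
D = 576 (D = 8*72 = 576)
(D + 28158) - 18917 = (576 + 28158) - 18917 = 28734 - 18917 = 9817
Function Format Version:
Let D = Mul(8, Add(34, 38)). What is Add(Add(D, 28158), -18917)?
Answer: 9817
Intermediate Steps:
D = 576 (D = Mul(8, 72) = 576)
Add(Add(D, 28158), -18917) = Add(Add(576, 28158), -18917) = Add(28734, -18917) = 9817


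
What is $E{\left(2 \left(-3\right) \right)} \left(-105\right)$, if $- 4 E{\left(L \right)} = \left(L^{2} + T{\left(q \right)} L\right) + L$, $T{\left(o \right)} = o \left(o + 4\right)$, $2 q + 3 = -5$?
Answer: $\frac{1575}{2} \approx 787.5$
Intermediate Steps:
$q = -4$ ($q = - \frac{3}{2} + \frac{1}{2} \left(-5\right) = - \frac{3}{2} - \frac{5}{2} = -4$)
$T{\left(o \right)} = o \left(4 + o\right)$
$E{\left(L \right)} = - \frac{L}{4} - \frac{L^{2}}{4}$ ($E{\left(L \right)} = - \frac{\left(L^{2} + - 4 \left(4 - 4\right) L\right) + L}{4} = - \frac{\left(L^{2} + \left(-4\right) 0 L\right) + L}{4} = - \frac{\left(L^{2} + 0 L\right) + L}{4} = - \frac{\left(L^{2} + 0\right) + L}{4} = - \frac{L^{2} + L}{4} = - \frac{L + L^{2}}{4} = - \frac{L}{4} - \frac{L^{2}}{4}$)
$E{\left(2 \left(-3\right) \right)} \left(-105\right) = - \frac{2 \left(-3\right) \left(1 + 2 \left(-3\right)\right)}{4} \left(-105\right) = \left(- \frac{1}{4}\right) \left(-6\right) \left(1 - 6\right) \left(-105\right) = \left(- \frac{1}{4}\right) \left(-6\right) \left(-5\right) \left(-105\right) = \left(- \frac{15}{2}\right) \left(-105\right) = \frac{1575}{2}$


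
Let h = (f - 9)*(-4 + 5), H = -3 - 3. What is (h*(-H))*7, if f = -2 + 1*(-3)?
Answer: -588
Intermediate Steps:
H = -6
f = -5 (f = -2 - 3 = -5)
h = -14 (h = (-5 - 9)*(-4 + 5) = -14*1 = -14)
(h*(-H))*7 = -(-14)*(-6)*7 = -14*6*7 = -84*7 = -588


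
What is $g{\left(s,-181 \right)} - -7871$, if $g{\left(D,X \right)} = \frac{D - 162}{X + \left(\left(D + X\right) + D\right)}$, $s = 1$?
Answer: $\frac{2833721}{360} \approx 7871.4$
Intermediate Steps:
$g{\left(D,X \right)} = \frac{-162 + D}{2 D + 2 X}$ ($g{\left(D,X \right)} = \frac{-162 + D}{X + \left(X + 2 D\right)} = \frac{-162 + D}{2 D + 2 X}$)
$g{\left(s,-181 \right)} - -7871 = \frac{-81 + \frac{1}{2} \cdot 1}{1 - 181} - -7871 = \frac{-81 + \frac{1}{2}}{-180} + 7871 = \left(- \frac{1}{180}\right) \left(- \frac{161}{2}\right) + 7871 = \frac{161}{360} + 7871 = \frac{2833721}{360}$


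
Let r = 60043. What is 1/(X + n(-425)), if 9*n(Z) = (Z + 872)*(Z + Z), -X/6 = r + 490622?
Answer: -3/10038620 ≈ -2.9885e-7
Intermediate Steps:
X = -3303990 (X = -6*(60043 + 490622) = -6*550665 = -3303990)
n(Z) = 2*Z*(872 + Z)/9 (n(Z) = ((Z + 872)*(Z + Z))/9 = ((872 + Z)*(2*Z))/9 = (2*Z*(872 + Z))/9 = 2*Z*(872 + Z)/9)
1/(X + n(-425)) = 1/(-3303990 + (2/9)*(-425)*(872 - 425)) = 1/(-3303990 + (2/9)*(-425)*447) = 1/(-3303990 - 126650/3) = 1/(-10038620/3) = -3/10038620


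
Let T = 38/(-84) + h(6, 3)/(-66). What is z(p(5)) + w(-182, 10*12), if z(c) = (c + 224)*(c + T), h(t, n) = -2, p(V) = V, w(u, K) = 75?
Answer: 172995/154 ≈ 1123.3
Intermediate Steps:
T = -65/154 (T = 38/(-84) - 2/(-66) = 38*(-1/84) - 2*(-1/66) = -19/42 + 1/33 = -65/154 ≈ -0.42208)
z(c) = (224 + c)*(-65/154 + c) (z(c) = (c + 224)*(c - 65/154) = (224 + c)*(-65/154 + c))
z(p(5)) + w(-182, 10*12) = (-1040/11 + 5**2 + (34431/154)*5) + 75 = (-1040/11 + 25 + 172155/154) + 75 = 161445/154 + 75 = 172995/154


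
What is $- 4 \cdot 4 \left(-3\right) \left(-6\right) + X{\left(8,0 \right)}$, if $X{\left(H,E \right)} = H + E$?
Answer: $-280$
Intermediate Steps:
$X{\left(H,E \right)} = E + H$
$- 4 \cdot 4 \left(-3\right) \left(-6\right) + X{\left(8,0 \right)} = - 4 \cdot 4 \left(-3\right) \left(-6\right) + \left(0 + 8\right) = - 16 \left(-3\right) \left(-6\right) + 8 = \left(-1\right) \left(-48\right) \left(-6\right) + 8 = 48 \left(-6\right) + 8 = -288 + 8 = -280$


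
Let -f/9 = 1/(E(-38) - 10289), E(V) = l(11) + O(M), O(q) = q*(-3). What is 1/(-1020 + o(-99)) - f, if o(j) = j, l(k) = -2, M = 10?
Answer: -20392/11549199 ≈ -0.0017657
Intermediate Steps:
O(q) = -3*q
E(V) = -32 (E(V) = -2 - 3*10 = -2 - 30 = -32)
f = 9/10321 (f = -9/(-32 - 10289) = -9/(-10321) = -9*(-1/10321) = 9/10321 ≈ 0.00087201)
1/(-1020 + o(-99)) - f = 1/(-1020 - 99) - 1*9/10321 = 1/(-1119) - 9/10321 = -1/1119 - 9/10321 = -20392/11549199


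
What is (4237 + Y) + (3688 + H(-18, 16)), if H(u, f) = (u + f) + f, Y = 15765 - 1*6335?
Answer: 17369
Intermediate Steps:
Y = 9430 (Y = 15765 - 6335 = 9430)
H(u, f) = u + 2*f (H(u, f) = (f + u) + f = u + 2*f)
(4237 + Y) + (3688 + H(-18, 16)) = (4237 + 9430) + (3688 + (-18 + 2*16)) = 13667 + (3688 + (-18 + 32)) = 13667 + (3688 + 14) = 13667 + 3702 = 17369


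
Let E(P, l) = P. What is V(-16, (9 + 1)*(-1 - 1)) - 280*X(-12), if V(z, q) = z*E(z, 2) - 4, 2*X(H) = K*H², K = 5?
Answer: -100548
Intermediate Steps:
X(H) = 5*H²/2 (X(H) = (5*H²)/2 = 5*H²/2)
V(z, q) = -4 + z² (V(z, q) = z*z - 4 = z² - 4 = -4 + z²)
V(-16, (9 + 1)*(-1 - 1)) - 280*X(-12) = (-4 + (-16)²) - 700*(-12)² = (-4 + 256) - 700*144 = 252 - 280*360 = 252 - 100800 = -100548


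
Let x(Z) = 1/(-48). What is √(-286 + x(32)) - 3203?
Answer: -3203 + I*√41187/12 ≈ -3203.0 + 16.912*I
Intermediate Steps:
x(Z) = -1/48
√(-286 + x(32)) - 3203 = √(-286 - 1/48) - 3203 = √(-13729/48) - 3203 = I*√41187/12 - 3203 = -3203 + I*√41187/12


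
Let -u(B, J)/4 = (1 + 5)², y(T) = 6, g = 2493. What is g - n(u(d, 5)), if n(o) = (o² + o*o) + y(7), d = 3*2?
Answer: -38985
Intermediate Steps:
d = 6
u(B, J) = -144 (u(B, J) = -4*(1 + 5)² = -4*6² = -4*36 = -144)
n(o) = 6 + 2*o² (n(o) = (o² + o*o) + 6 = (o² + o²) + 6 = 2*o² + 6 = 6 + 2*o²)
g - n(u(d, 5)) = 2493 - (6 + 2*(-144)²) = 2493 - (6 + 2*20736) = 2493 - (6 + 41472) = 2493 - 1*41478 = 2493 - 41478 = -38985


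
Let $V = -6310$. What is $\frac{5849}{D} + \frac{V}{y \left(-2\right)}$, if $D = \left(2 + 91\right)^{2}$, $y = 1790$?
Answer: $\frac{7551461}{3096342} \approx 2.4388$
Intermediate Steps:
$D = 8649$ ($D = 93^{2} = 8649$)
$\frac{5849}{D} + \frac{V}{y \left(-2\right)} = \frac{5849}{8649} - \frac{6310}{1790 \left(-2\right)} = 5849 \cdot \frac{1}{8649} - \frac{6310}{-3580} = \frac{5849}{8649} - - \frac{631}{358} = \frac{5849}{8649} + \frac{631}{358} = \frac{7551461}{3096342}$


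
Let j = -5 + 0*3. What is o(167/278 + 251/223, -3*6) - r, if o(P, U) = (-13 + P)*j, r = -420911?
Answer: 26097451049/61994 ≈ 4.2097e+5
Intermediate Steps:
j = -5 (j = -5 + 0 = -5)
o(P, U) = 65 - 5*P (o(P, U) = (-13 + P)*(-5) = 65 - 5*P)
o(167/278 + 251/223, -3*6) - r = (65 - 5*(167/278 + 251/223)) - 1*(-420911) = (65 - 5*(167*(1/278) + 251*(1/223))) + 420911 = (65 - 5*(167/278 + 251/223)) + 420911 = (65 - 5*107019/61994) + 420911 = (65 - 535095/61994) + 420911 = 3494515/61994 + 420911 = 26097451049/61994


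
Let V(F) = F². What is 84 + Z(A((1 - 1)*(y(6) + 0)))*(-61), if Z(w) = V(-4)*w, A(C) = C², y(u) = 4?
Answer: 84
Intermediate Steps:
Z(w) = 16*w (Z(w) = (-4)²*w = 16*w)
84 + Z(A((1 - 1)*(y(6) + 0)))*(-61) = 84 + (16*((1 - 1)*(4 + 0))²)*(-61) = 84 + (16*(0*4)²)*(-61) = 84 + (16*0²)*(-61) = 84 + (16*0)*(-61) = 84 + 0*(-61) = 84 + 0 = 84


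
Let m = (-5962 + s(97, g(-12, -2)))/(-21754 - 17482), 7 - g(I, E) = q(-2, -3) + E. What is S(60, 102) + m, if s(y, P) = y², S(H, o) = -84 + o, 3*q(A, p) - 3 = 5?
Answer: 702801/39236 ≈ 17.912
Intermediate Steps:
q(A, p) = 8/3 (q(A, p) = 1 + (⅓)*5 = 1 + 5/3 = 8/3)
g(I, E) = 13/3 - E (g(I, E) = 7 - (8/3 + E) = 7 + (-8/3 - E) = 13/3 - E)
m = -3447/39236 (m = (-5962 + 97²)/(-21754 - 17482) = (-5962 + 9409)/(-39236) = 3447*(-1/39236) = -3447/39236 ≈ -0.087853)
S(60, 102) + m = (-84 + 102) - 3447/39236 = 18 - 3447/39236 = 702801/39236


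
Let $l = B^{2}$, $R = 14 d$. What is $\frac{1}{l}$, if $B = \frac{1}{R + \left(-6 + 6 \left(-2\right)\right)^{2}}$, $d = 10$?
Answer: $215296$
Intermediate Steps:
$R = 140$ ($R = 14 \cdot 10 = 140$)
$B = \frac{1}{464}$ ($B = \frac{1}{140 + \left(-6 + 6 \left(-2\right)\right)^{2}} = \frac{1}{140 + \left(-6 - 12\right)^{2}} = \frac{1}{140 + \left(-18\right)^{2}} = \frac{1}{140 + 324} = \frac{1}{464} \approx 0.0021552$)
$l = \frac{1}{215296}$ ($l = \left(\frac{1}{464}\right)^{2} = \frac{1}{215296} \approx 4.6448 \cdot 10^{-6}$)
$\frac{1}{l} = \frac{1}{\frac{1}{215296}} = 215296$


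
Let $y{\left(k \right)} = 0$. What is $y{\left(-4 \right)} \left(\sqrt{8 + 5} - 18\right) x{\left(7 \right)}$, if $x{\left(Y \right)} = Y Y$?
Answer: $0$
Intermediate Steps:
$x{\left(Y \right)} = Y^{2}$
$y{\left(-4 \right)} \left(\sqrt{8 + 5} - 18\right) x{\left(7 \right)} = 0 \left(\sqrt{8 + 5} - 18\right) 7^{2} = 0 \left(\sqrt{13} - 18\right) 49 = 0 \left(-18 + \sqrt{13}\right) 49 = 0 \cdot 49 = 0$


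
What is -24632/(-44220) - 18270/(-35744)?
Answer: 211043201/197574960 ≈ 1.0682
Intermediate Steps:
-24632/(-44220) - 18270/(-35744) = -24632*(-1/44220) - 18270*(-1/35744) = 6158/11055 + 9135/17872 = 211043201/197574960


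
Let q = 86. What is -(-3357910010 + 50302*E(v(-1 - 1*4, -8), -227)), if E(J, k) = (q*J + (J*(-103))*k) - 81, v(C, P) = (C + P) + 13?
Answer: 3361984472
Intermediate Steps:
v(C, P) = 13 + C + P
E(J, k) = -81 + 86*J - 103*J*k (E(J, k) = (86*J + (J*(-103))*k) - 81 = (86*J + (-103*J)*k) - 81 = (86*J - 103*J*k) - 81 = -81 + 86*J - 103*J*k)
-(-3357910010 + 50302*E(v(-1 - 1*4, -8), -227)) = -(-3361984472 + 4325972*(13 + (-1 - 1*4) - 8) - 5181106*(13 + (-1 - 1*4) - 8)*(-227)) = -(-3361984472 + 4325972*(13 + (-1 - 4) - 8) - 5181106*(13 + (-1 - 4) - 8)*(-227)) = -(-3361984472 + 4325972*(13 - 5 - 8) - 5181106*(13 - 5 - 8)*(-227)) = -(-3361984472 - 5181106*0*(-227)) = -50302/(1/((-81 + 0 + 0) - 66755)) = -50302/(1/(-81 - 66755)) = -50302/(1/(-66836)) = -50302/(-1/66836) = -50302*(-66836) = 3361984472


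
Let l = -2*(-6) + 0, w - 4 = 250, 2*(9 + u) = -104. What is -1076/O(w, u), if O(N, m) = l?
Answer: -269/3 ≈ -89.667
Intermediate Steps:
u = -61 (u = -9 + (½)*(-104) = -9 - 52 = -61)
w = 254 (w = 4 + 250 = 254)
l = 12 (l = 12 + 0 = 12)
O(N, m) = 12
-1076/O(w, u) = -1076/12 = -1076*1/12 = -269/3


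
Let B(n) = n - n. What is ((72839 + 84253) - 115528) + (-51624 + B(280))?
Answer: -10060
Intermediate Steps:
B(n) = 0
((72839 + 84253) - 115528) + (-51624 + B(280)) = ((72839 + 84253) - 115528) + (-51624 + 0) = (157092 - 115528) - 51624 = 41564 - 51624 = -10060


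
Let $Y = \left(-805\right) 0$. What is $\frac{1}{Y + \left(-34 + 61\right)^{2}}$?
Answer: $\frac{1}{729} \approx 0.0013717$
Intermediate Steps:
$Y = 0$
$\frac{1}{Y + \left(-34 + 61\right)^{2}} = \frac{1}{0 + \left(-34 + 61\right)^{2}} = \frac{1}{0 + 27^{2}} = \frac{1}{0 + 729} = \frac{1}{729}$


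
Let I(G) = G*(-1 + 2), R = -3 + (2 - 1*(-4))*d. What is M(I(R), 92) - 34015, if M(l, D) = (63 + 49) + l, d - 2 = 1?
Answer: -33888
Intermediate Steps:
d = 3 (d = 2 + 1 = 3)
R = 15 (R = -3 + (2 - 1*(-4))*3 = -3 + (2 + 4)*3 = -3 + 6*3 = -3 + 18 = 15)
I(G) = G (I(G) = G*1 = G)
M(l, D) = 112 + l
M(I(R), 92) - 34015 = (112 + 15) - 34015 = 127 - 34015 = -33888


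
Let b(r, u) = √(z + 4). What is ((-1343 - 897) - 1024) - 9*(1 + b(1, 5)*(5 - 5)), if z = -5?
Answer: -3273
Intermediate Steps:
b(r, u) = I (b(r, u) = √(-5 + 4) = √(-1) = I)
((-1343 - 897) - 1024) - 9*(1 + b(1, 5)*(5 - 5)) = ((-1343 - 897) - 1024) - 9*(1 + I*(5 - 5)) = (-2240 - 1024) - 9*(1 + I*0) = -3264 - 9*(1 + 0) = -3264 - 9*1 = -3264 - 9 = -3273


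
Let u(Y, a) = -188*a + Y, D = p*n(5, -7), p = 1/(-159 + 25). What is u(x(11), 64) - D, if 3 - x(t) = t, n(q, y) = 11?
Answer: -1613349/134 ≈ -12040.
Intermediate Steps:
x(t) = 3 - t
p = -1/134 (p = 1/(-134) = -1/134 ≈ -0.0074627)
D = -11/134 (D = -1/134*11 = -11/134 ≈ -0.082090)
u(Y, a) = Y - 188*a
u(x(11), 64) - D = ((3 - 1*11) - 188*64) - 1*(-11/134) = ((3 - 11) - 12032) + 11/134 = (-8 - 12032) + 11/134 = -12040 + 11/134 = -1613349/134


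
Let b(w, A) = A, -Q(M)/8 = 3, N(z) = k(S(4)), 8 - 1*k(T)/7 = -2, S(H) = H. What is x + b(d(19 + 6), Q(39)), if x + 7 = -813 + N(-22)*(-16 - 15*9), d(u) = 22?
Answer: -11414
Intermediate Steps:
k(T) = 70 (k(T) = 56 - 7*(-2) = 56 + 14 = 70)
N(z) = 70
Q(M) = -24 (Q(M) = -8*3 = -24)
x = -11390 (x = -7 + (-813 + 70*(-16 - 15*9)) = -7 + (-813 + 70*(-16 - 135)) = -7 + (-813 + 70*(-151)) = -7 + (-813 - 10570) = -7 - 11383 = -11390)
x + b(d(19 + 6), Q(39)) = -11390 - 24 = -11414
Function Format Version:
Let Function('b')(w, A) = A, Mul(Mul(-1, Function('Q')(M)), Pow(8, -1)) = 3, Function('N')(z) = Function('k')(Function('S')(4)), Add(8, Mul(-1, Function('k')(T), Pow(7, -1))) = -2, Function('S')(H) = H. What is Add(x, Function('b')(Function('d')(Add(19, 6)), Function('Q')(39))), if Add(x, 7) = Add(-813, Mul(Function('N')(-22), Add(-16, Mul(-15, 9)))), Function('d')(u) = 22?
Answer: -11414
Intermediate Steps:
Function('k')(T) = 70 (Function('k')(T) = Add(56, Mul(-7, -2)) = Add(56, 14) = 70)
Function('N')(z) = 70
Function('Q')(M) = -24 (Function('Q')(M) = Mul(-8, 3) = -24)
x = -11390 (x = Add(-7, Add(-813, Mul(70, Add(-16, Mul(-15, 9))))) = Add(-7, Add(-813, Mul(70, Add(-16, -135)))) = Add(-7, Add(-813, Mul(70, -151))) = Add(-7, Add(-813, -10570)) = Add(-7, -11383) = -11390)
Add(x, Function('b')(Function('d')(Add(19, 6)), Function('Q')(39))) = Add(-11390, -24) = -11414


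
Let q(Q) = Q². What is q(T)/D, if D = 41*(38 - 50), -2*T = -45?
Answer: -675/656 ≈ -1.0290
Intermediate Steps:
T = 45/2 (T = -½*(-45) = 45/2 ≈ 22.500)
D = -492 (D = 41*(-12) = -492)
q(T)/D = (45/2)²/(-492) = (2025/4)*(-1/492) = -675/656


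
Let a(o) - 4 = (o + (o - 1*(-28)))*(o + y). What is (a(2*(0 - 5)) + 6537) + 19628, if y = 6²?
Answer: 26377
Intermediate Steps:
y = 36
a(o) = 4 + (28 + 2*o)*(36 + o) (a(o) = 4 + (o + (o - 1*(-28)))*(o + 36) = 4 + (o + (o + 28))*(36 + o) = 4 + (o + (28 + o))*(36 + o) = 4 + (28 + 2*o)*(36 + o))
(a(2*(0 - 5)) + 6537) + 19628 = ((1012 + 2*(2*(0 - 5))² + 100*(2*(0 - 5))) + 6537) + 19628 = ((1012 + 2*(2*(-5))² + 100*(2*(-5))) + 6537) + 19628 = ((1012 + 2*(-10)² + 100*(-10)) + 6537) + 19628 = ((1012 + 2*100 - 1000) + 6537) + 19628 = ((1012 + 200 - 1000) + 6537) + 19628 = (212 + 6537) + 19628 = 6749 + 19628 = 26377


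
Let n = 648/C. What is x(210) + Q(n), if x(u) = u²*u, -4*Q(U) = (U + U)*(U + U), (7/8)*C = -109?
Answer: 110029619511/11881 ≈ 9.2610e+6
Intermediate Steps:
C = -872/7 (C = (8/7)*(-109) = -872/7 ≈ -124.57)
n = -567/109 (n = 648/(-872/7) = 648*(-7/872) = -567/109 ≈ -5.2018)
Q(U) = -U² (Q(U) = -(U + U)*(U + U)/4 = -2*U*2*U/4 = -U²)
x(u) = u³
x(210) + Q(n) = 210³ - (-567/109)² = 9261000 - 1*321489/11881 = 9261000 - 321489/11881 = 110029619511/11881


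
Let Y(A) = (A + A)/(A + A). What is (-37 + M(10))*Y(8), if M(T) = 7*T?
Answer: 33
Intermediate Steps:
Y(A) = 1 (Y(A) = (2*A)/((2*A)) = (2*A)*(1/(2*A)) = 1)
(-37 + M(10))*Y(8) = (-37 + 7*10)*1 = (-37 + 70)*1 = 33*1 = 33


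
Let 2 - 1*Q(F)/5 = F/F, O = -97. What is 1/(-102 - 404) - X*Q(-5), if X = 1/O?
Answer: 2433/49082 ≈ 0.049570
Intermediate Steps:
Q(F) = 5 (Q(F) = 10 - 5*F/F = 10 - 5*1 = 10 - 5 = 5)
X = -1/97 (X = 1/(-97) = -1/97 ≈ -0.010309)
1/(-102 - 404) - X*Q(-5) = 1/(-102 - 404) - (-1)*5/97 = 1/(-506) - 1*(-5/97) = -1/506 + 5/97 = 2433/49082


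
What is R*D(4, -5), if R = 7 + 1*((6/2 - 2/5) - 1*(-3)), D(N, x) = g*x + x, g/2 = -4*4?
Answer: 1953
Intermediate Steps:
g = -32 (g = 2*(-4*4) = 2*(-16) = -32)
D(N, x) = -31*x (D(N, x) = -32*x + x = -31*x)
R = 63/5 (R = 7 + 1*((6*(½) - 2*⅕) + 3) = 7 + 1*((3 - ⅖) + 3) = 7 + 1*(13/5 + 3) = 7 + 1*(28/5) = 7 + 28/5 = 63/5 ≈ 12.600)
R*D(4, -5) = 63*(-31*(-5))/5 = (63/5)*155 = 1953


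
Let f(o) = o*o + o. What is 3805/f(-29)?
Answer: 3805/812 ≈ 4.6860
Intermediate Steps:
f(o) = o + o² (f(o) = o² + o = o + o²)
3805/f(-29) = 3805/((-29*(1 - 29))) = 3805/((-29*(-28))) = 3805/812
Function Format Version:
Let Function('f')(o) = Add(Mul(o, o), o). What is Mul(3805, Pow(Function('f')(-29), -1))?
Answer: Rational(3805, 812) ≈ 4.6860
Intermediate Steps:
Function('f')(o) = Add(o, Pow(o, 2)) (Function('f')(o) = Add(Pow(o, 2), o) = Add(o, Pow(o, 2)))
Mul(3805, Pow(Function('f')(-29), -1)) = Mul(3805, Pow(Mul(-29, Add(1, -29)), -1)) = Mul(3805, Pow(Mul(-29, -28), -1)) = Mul(3805, Pow(812, -1)) = Mul(3805, Rational(1, 812)) = Rational(3805, 812)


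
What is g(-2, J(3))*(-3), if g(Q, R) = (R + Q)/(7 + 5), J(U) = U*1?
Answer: -¼ ≈ -0.25000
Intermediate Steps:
J(U) = U
g(Q, R) = Q/12 + R/12 (g(Q, R) = (Q + R)/12 = (Q + R)*(1/12) = Q/12 + R/12)
g(-2, J(3))*(-3) = ((1/12)*(-2) + (1/12)*3)*(-3) = (-⅙ + ¼)*(-3) = (1/12)*(-3) = -¼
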